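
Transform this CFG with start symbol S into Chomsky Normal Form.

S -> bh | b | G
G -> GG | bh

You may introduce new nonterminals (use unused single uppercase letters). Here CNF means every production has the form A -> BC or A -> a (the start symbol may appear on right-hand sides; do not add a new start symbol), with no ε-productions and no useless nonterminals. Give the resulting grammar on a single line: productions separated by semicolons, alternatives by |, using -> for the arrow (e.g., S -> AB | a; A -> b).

S -> b | AB | GG; A -> b; B -> h; G -> AB | GG

No ε-productions.
After unit-elimination: S -> b | GG | bh; G -> GG | bh.
TERM: introduce A -> b, B -> h and substitute in every rule of length ≥2.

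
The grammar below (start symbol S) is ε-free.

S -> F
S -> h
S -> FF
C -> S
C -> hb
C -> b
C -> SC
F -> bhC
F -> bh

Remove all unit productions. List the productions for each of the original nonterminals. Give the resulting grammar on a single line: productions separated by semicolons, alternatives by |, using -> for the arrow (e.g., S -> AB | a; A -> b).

Unit productions: C->S, S->F.
Unit pairs (A ⇒* B via units): (C,F), (C,S), (S,F).
S: inherits non-unit rules of {F, S} → FF | bh | bhC | h.
C: inherits non-unit rules of {C, F, S} → FF | SC | b | bh | bhC | h | hb.
F: inherits non-unit rules of {F} → bh | bhC.

S -> h | FF | bh | bhC; C -> b | h | FF | SC | bh | hb | bhC; F -> bh | bhC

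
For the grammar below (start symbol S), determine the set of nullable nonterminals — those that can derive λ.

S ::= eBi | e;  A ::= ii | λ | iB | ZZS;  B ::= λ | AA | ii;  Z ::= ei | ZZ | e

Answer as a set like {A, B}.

Directly nullable (have an ε-rule): {A, B}.
Not nullable: S, Z — each has a terminal in every rule's right-hand side or depends on a non-nullable symbol.

{A, B}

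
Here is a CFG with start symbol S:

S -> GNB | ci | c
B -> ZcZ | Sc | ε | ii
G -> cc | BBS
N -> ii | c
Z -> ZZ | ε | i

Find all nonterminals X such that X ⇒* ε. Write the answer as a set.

Directly nullable (have an ε-rule): {B, Z}.
Not nullable: G, N, S — each has a terminal in every rule's right-hand side or depends on a non-nullable symbol.

{B, Z}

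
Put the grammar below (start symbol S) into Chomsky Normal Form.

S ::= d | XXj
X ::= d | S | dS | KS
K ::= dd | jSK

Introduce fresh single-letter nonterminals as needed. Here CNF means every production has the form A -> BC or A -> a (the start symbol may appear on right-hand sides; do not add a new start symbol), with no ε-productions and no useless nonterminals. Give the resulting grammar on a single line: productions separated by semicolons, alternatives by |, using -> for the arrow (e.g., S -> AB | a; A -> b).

No ε-productions.
After unit-elimination: S -> d | XXj; K -> dd | jSK; X -> d | KS | dS | XXj.
TERM: introduce A -> d, B -> j and substitute in every rule of length ≥2.
BIN: K -> BSK becomes K -> BC, C -> SK; S -> XXB becomes S -> XD, D -> XB; X -> XXB becomes X -> XE, E -> XB.

S -> d | XD; A -> d; B -> j; C -> SK; D -> XB; E -> XB; K -> AA | BC; X -> d | AS | KS | XE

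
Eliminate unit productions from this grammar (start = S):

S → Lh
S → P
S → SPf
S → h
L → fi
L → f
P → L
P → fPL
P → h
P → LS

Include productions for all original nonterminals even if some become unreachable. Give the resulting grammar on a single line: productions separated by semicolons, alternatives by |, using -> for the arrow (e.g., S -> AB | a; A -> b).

Unit productions: P->L, S->P.
Unit pairs (A ⇒* B via units): (P,L), (S,L), (S,P).
S: inherits non-unit rules of {L, P, S} → LS | Lh | SPf | f | fPL | fi | h.
L: inherits non-unit rules of {L} → f | fi.
P: inherits non-unit rules of {L, P} → LS | f | fPL | fi | h.

S -> f | h | LS | Lh | fi | SPf | fPL; L -> f | fi; P -> f | h | LS | fi | fPL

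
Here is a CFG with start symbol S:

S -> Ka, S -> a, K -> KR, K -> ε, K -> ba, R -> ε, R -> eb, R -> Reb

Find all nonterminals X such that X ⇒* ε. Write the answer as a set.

{K, R}

Directly nullable (have an ε-rule): {K, R}.
Not nullable: S — each has a terminal in every rule's right-hand side or depends on a non-nullable symbol.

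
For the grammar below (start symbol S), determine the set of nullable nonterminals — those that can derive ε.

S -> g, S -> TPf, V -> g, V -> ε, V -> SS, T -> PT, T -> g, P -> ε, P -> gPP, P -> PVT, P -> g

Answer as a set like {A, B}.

Directly nullable (have an ε-rule): {P, V}.
Not nullable: S, T — each has a terminal in every rule's right-hand side or depends on a non-nullable symbol.

{P, V}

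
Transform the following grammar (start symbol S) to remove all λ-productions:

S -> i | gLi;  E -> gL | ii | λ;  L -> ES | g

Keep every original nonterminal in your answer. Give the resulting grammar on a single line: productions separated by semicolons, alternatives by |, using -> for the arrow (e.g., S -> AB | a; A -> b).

S -> i | gLi; E -> gL | ii; L -> S | g | ES

Nullable set: {E}.
Drop E -> λ.
L -> ES: E nullable, giving ES | S.
Unchanged (no nullable symbols): S -> gLi; S -> i; E -> gL; E -> ii; L -> g.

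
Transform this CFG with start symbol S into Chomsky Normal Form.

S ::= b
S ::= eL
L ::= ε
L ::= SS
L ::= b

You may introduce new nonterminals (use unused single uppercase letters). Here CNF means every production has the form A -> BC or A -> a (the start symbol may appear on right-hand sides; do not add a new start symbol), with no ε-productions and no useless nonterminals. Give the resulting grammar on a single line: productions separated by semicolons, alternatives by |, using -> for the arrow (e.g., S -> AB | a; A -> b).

S -> b | e | AL; A -> e; L -> b | SS

Nullable: {L}; after ε-elimination: S -> b | e | eL; L -> b | SS.
No unit productions to eliminate.
TERM: introduce A -> e and substitute in every rule of length ≥2.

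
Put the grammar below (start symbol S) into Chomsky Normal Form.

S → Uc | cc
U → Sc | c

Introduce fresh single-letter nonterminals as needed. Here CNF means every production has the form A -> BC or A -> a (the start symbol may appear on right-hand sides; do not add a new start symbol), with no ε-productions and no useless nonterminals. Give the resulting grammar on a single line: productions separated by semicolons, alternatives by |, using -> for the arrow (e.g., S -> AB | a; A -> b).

No ε-productions.
No unit productions to eliminate.
TERM: introduce A -> c and substitute in every rule of length ≥2.

S -> AA | UA; A -> c; U -> c | SA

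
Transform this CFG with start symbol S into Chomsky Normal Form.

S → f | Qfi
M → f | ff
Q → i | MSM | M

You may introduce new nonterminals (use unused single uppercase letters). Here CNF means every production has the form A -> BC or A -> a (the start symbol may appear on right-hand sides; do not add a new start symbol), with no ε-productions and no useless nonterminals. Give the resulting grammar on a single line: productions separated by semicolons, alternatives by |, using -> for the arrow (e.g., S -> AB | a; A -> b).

No ε-productions.
After unit-elimination: S -> f | Qfi; M -> f | ff; Q -> f | i | ff | MSM.
TERM: introduce A -> f, B -> i and substitute in every rule of length ≥2.
BIN: Q -> MSM becomes Q -> MC, C -> SM; S -> QAB becomes S -> QD, D -> AB.

S -> f | QD; A -> f; B -> i; C -> SM; D -> AB; M -> f | AA; Q -> f | i | AA | MC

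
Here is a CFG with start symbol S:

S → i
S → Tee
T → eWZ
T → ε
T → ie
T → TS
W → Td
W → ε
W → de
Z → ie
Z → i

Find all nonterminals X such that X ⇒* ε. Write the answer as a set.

{T, W}

Directly nullable (have an ε-rule): {T, W}.
Not nullable: S, Z — each has a terminal in every rule's right-hand side or depends on a non-nullable symbol.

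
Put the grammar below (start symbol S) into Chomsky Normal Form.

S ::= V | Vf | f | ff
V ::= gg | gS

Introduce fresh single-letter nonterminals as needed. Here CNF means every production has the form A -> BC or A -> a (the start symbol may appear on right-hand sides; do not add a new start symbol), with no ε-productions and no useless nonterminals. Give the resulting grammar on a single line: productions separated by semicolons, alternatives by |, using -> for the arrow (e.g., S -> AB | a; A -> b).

S -> f | AA | BB | BS | VA; A -> f; B -> g; V -> BB | BS

No ε-productions.
After unit-elimination: S -> f | Vf | ff | gS | gg; V -> gS | gg.
TERM: introduce A -> f, B -> g and substitute in every rule of length ≥2.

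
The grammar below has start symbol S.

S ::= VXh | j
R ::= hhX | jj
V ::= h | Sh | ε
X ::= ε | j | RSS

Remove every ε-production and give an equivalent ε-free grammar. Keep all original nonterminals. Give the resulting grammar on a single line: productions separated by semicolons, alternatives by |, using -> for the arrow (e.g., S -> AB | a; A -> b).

Nullable set: {V, X}.
S -> VXh: V, X nullable, giving VXh | Vh | Xh | h.
R -> hhX: X nullable, giving hh | hhX.
Drop V -> ε.
Drop X -> ε.
Unchanged (no nullable symbols): S -> j; R -> jj; V -> Sh; V -> h; X -> RSS; X -> j.

S -> h | j | Vh | Xh | VXh; R -> hh | jj | hhX; V -> h | Sh; X -> j | RSS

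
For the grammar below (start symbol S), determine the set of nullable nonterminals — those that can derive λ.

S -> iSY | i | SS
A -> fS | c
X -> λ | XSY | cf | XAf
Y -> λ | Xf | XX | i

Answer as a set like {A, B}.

{X, Y}

Directly nullable (have an ε-rule): {X, Y}.
Not nullable: A, S — each has a terminal in every rule's right-hand side or depends on a non-nullable symbol.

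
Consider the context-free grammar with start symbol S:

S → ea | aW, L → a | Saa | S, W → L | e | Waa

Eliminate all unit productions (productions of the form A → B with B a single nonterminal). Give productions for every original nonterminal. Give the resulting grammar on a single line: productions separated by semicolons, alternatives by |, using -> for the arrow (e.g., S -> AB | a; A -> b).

S -> aW | ea; L -> a | aW | ea | Saa; W -> a | e | aW | ea | Saa | Waa

Unit productions: L->S, W->L.
Unit pairs (A ⇒* B via units): (L,S), (W,L), (W,S).
S: inherits non-unit rules of {S} → aW | ea.
L: inherits non-unit rules of {L, S} → Saa | a | aW | ea.
W: inherits non-unit rules of {L, S, W} → Saa | Waa | a | aW | e | ea.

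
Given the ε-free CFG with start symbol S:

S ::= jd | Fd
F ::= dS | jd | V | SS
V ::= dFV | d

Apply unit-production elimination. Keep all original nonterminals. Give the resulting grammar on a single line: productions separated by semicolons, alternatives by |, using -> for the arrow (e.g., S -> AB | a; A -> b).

Unit productions: F->V.
Unit pairs (A ⇒* B via units): (F,V).
S: inherits non-unit rules of {S} → Fd | jd.
F: inherits non-unit rules of {F, V} → SS | d | dFV | dS | jd.
V: inherits non-unit rules of {V} → d | dFV.

S -> Fd | jd; F -> d | SS | dS | jd | dFV; V -> d | dFV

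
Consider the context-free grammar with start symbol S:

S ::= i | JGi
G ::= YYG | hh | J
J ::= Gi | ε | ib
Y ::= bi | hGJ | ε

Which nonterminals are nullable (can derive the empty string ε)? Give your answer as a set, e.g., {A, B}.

Directly nullable (have an ε-rule): {J, Y}.
G is nullable via G -> J (every symbol on the right is already known nullable).
Not nullable: S — each has a terminal in every rule's right-hand side or depends on a non-nullable symbol.

{G, J, Y}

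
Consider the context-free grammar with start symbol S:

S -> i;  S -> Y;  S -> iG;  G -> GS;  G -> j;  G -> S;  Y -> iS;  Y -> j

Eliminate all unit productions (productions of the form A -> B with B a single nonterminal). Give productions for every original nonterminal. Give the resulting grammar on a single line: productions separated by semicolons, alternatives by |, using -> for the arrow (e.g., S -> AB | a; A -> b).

Unit productions: G->S, S->Y.
Unit pairs (A ⇒* B via units): (G,S), (G,Y), (S,Y).
S: inherits non-unit rules of {S, Y} → i | iG | iS | j.
G: inherits non-unit rules of {G, S, Y} → GS | i | iG | iS | j.
Y: inherits non-unit rules of {Y} → iS | j.

S -> i | j | iG | iS; G -> i | j | GS | iG | iS; Y -> j | iS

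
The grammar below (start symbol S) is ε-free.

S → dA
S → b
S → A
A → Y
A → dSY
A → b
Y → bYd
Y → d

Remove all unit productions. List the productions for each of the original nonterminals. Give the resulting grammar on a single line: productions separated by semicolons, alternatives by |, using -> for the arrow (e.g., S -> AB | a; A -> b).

S -> b | d | dA | bYd | dSY; A -> b | d | bYd | dSY; Y -> d | bYd

Unit productions: A->Y, S->A.
Unit pairs (A ⇒* B via units): (A,Y), (S,A), (S,Y).
S: inherits non-unit rules of {A, S, Y} → b | bYd | d | dA | dSY.
A: inherits non-unit rules of {A, Y} → b | bYd | d | dSY.
Y: inherits non-unit rules of {Y} → bYd | d.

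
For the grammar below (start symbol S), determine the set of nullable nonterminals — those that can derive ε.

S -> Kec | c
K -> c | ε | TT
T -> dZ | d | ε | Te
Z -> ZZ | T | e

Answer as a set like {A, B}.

Directly nullable (have an ε-rule): {K, T}.
Z is nullable via Z -> T (every symbol on the right is already known nullable).
Not nullable: S — each has a terminal in every rule's right-hand side or depends on a non-nullable symbol.

{K, T, Z}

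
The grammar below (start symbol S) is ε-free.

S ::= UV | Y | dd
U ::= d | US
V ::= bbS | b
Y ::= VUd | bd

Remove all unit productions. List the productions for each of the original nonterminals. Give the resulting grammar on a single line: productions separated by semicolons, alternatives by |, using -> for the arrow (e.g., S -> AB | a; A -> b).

Unit productions: S->Y.
Unit pairs (A ⇒* B via units): (S,Y).
S: inherits non-unit rules of {S, Y} → UV | VUd | bd | dd.
U: inherits non-unit rules of {U} → US | d.
V: inherits non-unit rules of {V} → b | bbS.
Y: inherits non-unit rules of {Y} → VUd | bd.

S -> UV | bd | dd | VUd; U -> d | US; V -> b | bbS; Y -> bd | VUd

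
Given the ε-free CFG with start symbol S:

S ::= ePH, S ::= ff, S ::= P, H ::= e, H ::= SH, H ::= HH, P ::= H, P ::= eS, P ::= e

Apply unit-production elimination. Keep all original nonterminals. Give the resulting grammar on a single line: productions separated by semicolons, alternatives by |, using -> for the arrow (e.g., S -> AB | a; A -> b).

S -> e | HH | SH | eS | ff | ePH; H -> e | HH | SH; P -> e | HH | SH | eS

Unit productions: P->H, S->P.
Unit pairs (A ⇒* B via units): (P,H), (S,H), (S,P).
S: inherits non-unit rules of {H, P, S} → HH | SH | e | ePH | eS | ff.
H: inherits non-unit rules of {H} → HH | SH | e.
P: inherits non-unit rules of {H, P} → HH | SH | e | eS.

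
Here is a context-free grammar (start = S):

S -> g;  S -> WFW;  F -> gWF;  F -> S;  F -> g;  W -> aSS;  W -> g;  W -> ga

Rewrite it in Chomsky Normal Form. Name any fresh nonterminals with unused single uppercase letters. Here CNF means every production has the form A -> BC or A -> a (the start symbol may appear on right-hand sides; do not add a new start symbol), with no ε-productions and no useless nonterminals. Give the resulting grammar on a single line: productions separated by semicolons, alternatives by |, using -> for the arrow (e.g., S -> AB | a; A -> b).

No ε-productions.
After unit-elimination: S -> g | WFW; F -> g | WFW | gWF; W -> g | ga | aSS.
TERM: introduce B -> a, A -> g and substitute in every rule of length ≥2.
BIN: F -> AWF becomes F -> AC, C -> WF; F -> WFW becomes F -> WD, D -> FW; S -> WFW becomes S -> WE, E -> FW; W -> BSS becomes W -> BG, G -> SS.

S -> g | WE; A -> g; B -> a; C -> WF; D -> FW; E -> FW; F -> g | AC | WD; G -> SS; W -> g | AB | BG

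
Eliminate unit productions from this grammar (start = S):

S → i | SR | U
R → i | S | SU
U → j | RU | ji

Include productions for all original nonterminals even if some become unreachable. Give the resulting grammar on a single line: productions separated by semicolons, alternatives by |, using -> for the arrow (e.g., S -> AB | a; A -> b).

Unit productions: R->S, S->U.
Unit pairs (A ⇒* B via units): (R,S), (R,U), (S,U).
S: inherits non-unit rules of {S, U} → RU | SR | i | j | ji.
R: inherits non-unit rules of {R, S, U} → RU | SR | SU | i | j | ji.
U: inherits non-unit rules of {U} → RU | j | ji.

S -> i | j | RU | SR | ji; R -> i | j | RU | SR | SU | ji; U -> j | RU | ji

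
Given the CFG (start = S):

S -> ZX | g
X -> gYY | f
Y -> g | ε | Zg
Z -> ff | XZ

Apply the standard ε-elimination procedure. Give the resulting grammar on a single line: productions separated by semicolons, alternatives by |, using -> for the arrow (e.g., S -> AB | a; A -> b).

Nullable set: {Y}.
X -> gYY: Y, Y nullable, giving g | gY | gYY.
Drop Y -> ε.
Unchanged (no nullable symbols): S -> ZX; S -> g; X -> f; Y -> Zg; Y -> g; Z -> XZ; Z -> ff.

S -> g | ZX; X -> f | g | gY | gYY; Y -> g | Zg; Z -> XZ | ff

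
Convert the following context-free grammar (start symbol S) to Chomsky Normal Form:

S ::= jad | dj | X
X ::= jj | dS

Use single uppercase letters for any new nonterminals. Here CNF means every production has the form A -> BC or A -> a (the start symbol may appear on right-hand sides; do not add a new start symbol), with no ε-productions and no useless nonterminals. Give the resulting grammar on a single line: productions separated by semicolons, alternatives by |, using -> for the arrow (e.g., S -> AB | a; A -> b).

S -> AB | AS | BB | BD; A -> d; B -> j; C -> a; D -> CA

No ε-productions.
After unit-elimination: S -> dS | dj | jj | jad; X -> dS | jj.
TERM: introduce C -> a, A -> d, B -> j and substitute in every rule of length ≥2.
BIN: S -> BCA becomes S -> BD, D -> CA.
Drop unreachable/unproductive: X.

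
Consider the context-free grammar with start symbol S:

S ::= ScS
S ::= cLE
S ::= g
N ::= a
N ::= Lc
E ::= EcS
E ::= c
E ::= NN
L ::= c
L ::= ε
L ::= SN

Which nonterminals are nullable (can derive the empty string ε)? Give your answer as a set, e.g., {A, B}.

{L}

Directly nullable (have an ε-rule): {L}.
Not nullable: E, N, S — each has a terminal in every rule's right-hand side or depends on a non-nullable symbol.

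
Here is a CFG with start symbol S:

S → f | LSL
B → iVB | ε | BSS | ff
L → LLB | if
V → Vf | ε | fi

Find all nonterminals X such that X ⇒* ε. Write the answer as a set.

{B, V}

Directly nullable (have an ε-rule): {B, V}.
Not nullable: L, S — each has a terminal in every rule's right-hand side or depends on a non-nullable symbol.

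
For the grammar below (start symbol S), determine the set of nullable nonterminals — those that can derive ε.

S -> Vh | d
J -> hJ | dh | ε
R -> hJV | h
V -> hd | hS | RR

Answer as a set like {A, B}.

Directly nullable (have an ε-rule): {J}.
Not nullable: R, S, V — each has a terminal in every rule's right-hand side or depends on a non-nullable symbol.

{J}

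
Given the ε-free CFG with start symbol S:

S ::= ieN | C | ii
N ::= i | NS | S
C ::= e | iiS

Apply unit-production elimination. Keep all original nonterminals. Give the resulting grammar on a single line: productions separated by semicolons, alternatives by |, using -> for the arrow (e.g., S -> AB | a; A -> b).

S -> e | ii | ieN | iiS; C -> e | iiS; N -> e | i | NS | ii | ieN | iiS

Unit productions: N->S, S->C.
Unit pairs (A ⇒* B via units): (N,C), (N,S), (S,C).
S: inherits non-unit rules of {C, S} → e | ieN | ii | iiS.
C: inherits non-unit rules of {C} → e | iiS.
N: inherits non-unit rules of {C, N, S} → NS | e | i | ieN | ii | iiS.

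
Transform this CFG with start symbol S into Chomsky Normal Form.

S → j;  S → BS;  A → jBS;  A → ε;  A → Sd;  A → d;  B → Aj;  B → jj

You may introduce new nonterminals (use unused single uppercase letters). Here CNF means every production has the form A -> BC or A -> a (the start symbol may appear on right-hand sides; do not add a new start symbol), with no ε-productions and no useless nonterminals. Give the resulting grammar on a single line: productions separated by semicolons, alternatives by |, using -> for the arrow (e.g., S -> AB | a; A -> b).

Nullable: {A}; after ε-elimination: S -> j | BS; A -> d | Sd | jBS; B -> j | Aj | jj.
No unit productions to eliminate.
TERM: introduce C -> d, D -> j and substitute in every rule of length ≥2.
BIN: A -> DBS becomes A -> DE, E -> BS.

S -> j | BS; A -> d | DE | SC; B -> j | AD | DD; C -> d; D -> j; E -> BS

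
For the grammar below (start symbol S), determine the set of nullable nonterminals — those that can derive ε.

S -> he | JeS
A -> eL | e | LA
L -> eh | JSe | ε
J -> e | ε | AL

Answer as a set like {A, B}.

{J, L}

Directly nullable (have an ε-rule): {J, L}.
Not nullable: A, S — each has a terminal in every rule's right-hand side or depends on a non-nullable symbol.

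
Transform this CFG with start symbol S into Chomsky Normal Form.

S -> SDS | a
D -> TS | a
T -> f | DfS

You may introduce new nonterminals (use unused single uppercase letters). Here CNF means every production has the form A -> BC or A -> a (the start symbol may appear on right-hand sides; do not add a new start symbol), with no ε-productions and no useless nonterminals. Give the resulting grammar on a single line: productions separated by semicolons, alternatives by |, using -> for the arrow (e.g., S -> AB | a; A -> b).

S -> a | SB; A -> f; B -> DS; C -> AS; D -> a | TS; T -> f | DC

No ε-productions.
No unit productions to eliminate.
TERM: introduce A -> f and substitute in every rule of length ≥2.
BIN: S -> SDS becomes S -> SB, B -> DS; T -> DAS becomes T -> DC, C -> AS.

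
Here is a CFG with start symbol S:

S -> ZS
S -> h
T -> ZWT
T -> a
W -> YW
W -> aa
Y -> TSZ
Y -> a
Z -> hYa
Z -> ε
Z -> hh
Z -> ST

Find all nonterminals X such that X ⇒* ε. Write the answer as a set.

Directly nullable (have an ε-rule): {Z}.
Not nullable: S, T, W, Y — each has a terminal in every rule's right-hand side or depends on a non-nullable symbol.

{Z}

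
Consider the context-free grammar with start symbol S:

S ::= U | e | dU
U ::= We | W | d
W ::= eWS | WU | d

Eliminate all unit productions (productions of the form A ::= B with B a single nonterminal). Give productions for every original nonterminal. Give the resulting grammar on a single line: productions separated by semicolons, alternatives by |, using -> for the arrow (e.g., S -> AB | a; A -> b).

S -> d | e | WU | We | dU | eWS; U -> d | WU | We | eWS; W -> d | WU | eWS

Unit productions: S->U, U->W.
Unit pairs (A ⇒* B via units): (S,U), (S,W), (U,W).
S: inherits non-unit rules of {S, U, W} → WU | We | d | dU | e | eWS.
U: inherits non-unit rules of {U, W} → WU | We | d | eWS.
W: inherits non-unit rules of {W} → WU | d | eWS.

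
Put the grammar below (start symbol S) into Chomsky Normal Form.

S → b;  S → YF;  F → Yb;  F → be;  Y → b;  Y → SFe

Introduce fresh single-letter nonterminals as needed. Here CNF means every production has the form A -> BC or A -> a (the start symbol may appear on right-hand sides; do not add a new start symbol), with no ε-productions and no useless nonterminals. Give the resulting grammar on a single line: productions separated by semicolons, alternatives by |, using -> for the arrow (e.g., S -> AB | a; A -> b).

No ε-productions.
No unit productions to eliminate.
TERM: introduce A -> b, B -> e and substitute in every rule of length ≥2.
BIN: Y -> SFB becomes Y -> SC, C -> FB.

S -> b | YF; A -> b; B -> e; C -> FB; F -> AB | YA; Y -> b | SC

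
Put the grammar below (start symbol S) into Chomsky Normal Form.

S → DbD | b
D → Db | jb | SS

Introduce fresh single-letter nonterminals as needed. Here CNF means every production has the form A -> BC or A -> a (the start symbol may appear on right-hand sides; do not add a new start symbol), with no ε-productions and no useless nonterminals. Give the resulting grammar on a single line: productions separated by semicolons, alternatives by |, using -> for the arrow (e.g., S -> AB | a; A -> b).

S -> b | DC; A -> b; B -> j; C -> AD; D -> BA | DA | SS

No ε-productions.
No unit productions to eliminate.
TERM: introduce A -> b, B -> j and substitute in every rule of length ≥2.
BIN: S -> DAD becomes S -> DC, C -> AD.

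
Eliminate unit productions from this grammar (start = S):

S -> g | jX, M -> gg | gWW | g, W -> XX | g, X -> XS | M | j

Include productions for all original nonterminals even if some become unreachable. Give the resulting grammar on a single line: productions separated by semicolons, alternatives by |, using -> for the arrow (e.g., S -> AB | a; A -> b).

S -> g | jX; M -> g | gg | gWW; W -> g | XX; X -> g | j | XS | gg | gWW

Unit productions: X->M.
Unit pairs (A ⇒* B via units): (X,M).
S: inherits non-unit rules of {S} → g | jX.
M: inherits non-unit rules of {M} → g | gWW | gg.
W: inherits non-unit rules of {W} → XX | g.
X: inherits non-unit rules of {M, X} → XS | g | gWW | gg | j.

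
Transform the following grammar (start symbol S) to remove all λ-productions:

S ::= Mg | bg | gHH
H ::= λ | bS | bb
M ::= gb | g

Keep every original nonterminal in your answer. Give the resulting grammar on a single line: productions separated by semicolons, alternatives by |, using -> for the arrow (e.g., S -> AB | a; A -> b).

Nullable set: {H}.
S -> gHH: H, H nullable, giving g | gH | gHH.
Drop H -> λ.
Unchanged (no nullable symbols): S -> Mg; S -> bg; H -> bS; H -> bb; M -> g; M -> gb.

S -> g | Mg | bg | gH | gHH; H -> bS | bb; M -> g | gb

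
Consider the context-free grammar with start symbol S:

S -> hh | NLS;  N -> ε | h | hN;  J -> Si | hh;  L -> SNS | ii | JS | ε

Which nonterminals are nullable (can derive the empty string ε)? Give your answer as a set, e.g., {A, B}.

{L, N}

Directly nullable (have an ε-rule): {L, N}.
Not nullable: J, S — each has a terminal in every rule's right-hand side or depends on a non-nullable symbol.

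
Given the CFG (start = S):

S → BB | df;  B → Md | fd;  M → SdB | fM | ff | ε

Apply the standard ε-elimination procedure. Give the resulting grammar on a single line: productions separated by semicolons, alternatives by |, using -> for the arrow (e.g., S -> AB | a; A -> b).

Nullable set: {M}.
B -> Md: M nullable, giving Md | d.
Drop M -> ε.
M -> fM: M nullable, giving f | fM.
Unchanged (no nullable symbols): S -> BB; S -> df; B -> fd; M -> SdB; M -> ff.

S -> BB | df; B -> d | Md | fd; M -> f | fM | ff | SdB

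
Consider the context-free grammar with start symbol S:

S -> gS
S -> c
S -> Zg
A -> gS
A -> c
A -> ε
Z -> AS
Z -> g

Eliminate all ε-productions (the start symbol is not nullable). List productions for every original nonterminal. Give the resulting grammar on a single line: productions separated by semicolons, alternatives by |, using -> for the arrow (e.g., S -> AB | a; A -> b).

Nullable set: {A}.
Drop A -> ε.
Z -> AS: A nullable, giving AS | S.
Unchanged (no nullable symbols): S -> Zg; S -> c; S -> gS; A -> c; A -> gS; Z -> g.

S -> c | Zg | gS; A -> c | gS; Z -> S | g | AS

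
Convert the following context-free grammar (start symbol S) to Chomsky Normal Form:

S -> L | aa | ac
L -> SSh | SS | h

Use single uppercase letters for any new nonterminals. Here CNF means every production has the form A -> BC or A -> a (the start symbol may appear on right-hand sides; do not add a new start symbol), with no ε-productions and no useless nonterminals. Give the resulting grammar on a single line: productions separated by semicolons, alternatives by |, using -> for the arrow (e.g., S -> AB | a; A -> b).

No ε-productions.
After unit-elimination: S -> h | SS | aa | ac | SSh; L -> h | SS | SSh.
TERM: introduce B -> a, C -> c, A -> h and substitute in every rule of length ≥2.
BIN: L -> SSA becomes L -> SD, D -> SA; S -> SSA becomes S -> SE, E -> SA.
Drop unreachable/unproductive: L.

S -> h | BB | BC | SE | SS; A -> h; B -> a; C -> c; E -> SA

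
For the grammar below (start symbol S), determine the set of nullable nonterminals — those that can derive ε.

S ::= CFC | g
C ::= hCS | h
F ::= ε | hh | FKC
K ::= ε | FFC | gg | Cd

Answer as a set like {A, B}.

Directly nullable (have an ε-rule): {F, K}.
Not nullable: C, S — each has a terminal in every rule's right-hand side or depends on a non-nullable symbol.

{F, K}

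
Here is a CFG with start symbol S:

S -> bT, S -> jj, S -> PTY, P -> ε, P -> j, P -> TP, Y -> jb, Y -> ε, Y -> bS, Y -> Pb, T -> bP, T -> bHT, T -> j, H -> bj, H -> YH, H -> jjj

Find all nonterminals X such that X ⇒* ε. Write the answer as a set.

Directly nullable (have an ε-rule): {P, Y}.
Not nullable: H, S, T — each has a terminal in every rule's right-hand side or depends on a non-nullable symbol.

{P, Y}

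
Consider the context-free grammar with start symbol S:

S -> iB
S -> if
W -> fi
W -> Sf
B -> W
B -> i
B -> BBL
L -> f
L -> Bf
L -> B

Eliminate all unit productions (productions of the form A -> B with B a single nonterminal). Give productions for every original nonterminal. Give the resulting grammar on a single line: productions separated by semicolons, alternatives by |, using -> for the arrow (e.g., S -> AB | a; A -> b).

Unit productions: B->W, L->B.
Unit pairs (A ⇒* B via units): (B,W), (L,B), (L,W).
S: inherits non-unit rules of {S} → iB | if.
B: inherits non-unit rules of {B, W} → BBL | Sf | fi | i.
L: inherits non-unit rules of {B, L, W} → BBL | Bf | Sf | f | fi | i.
W: inherits non-unit rules of {W} → Sf | fi.

S -> iB | if; B -> i | Sf | fi | BBL; L -> f | i | Bf | Sf | fi | BBL; W -> Sf | fi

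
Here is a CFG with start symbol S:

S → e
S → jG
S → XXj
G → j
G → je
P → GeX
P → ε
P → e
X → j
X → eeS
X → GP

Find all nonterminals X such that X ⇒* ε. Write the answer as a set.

Directly nullable (have an ε-rule): {P}.
Not nullable: G, S, X — each has a terminal in every rule's right-hand side or depends on a non-nullable symbol.

{P}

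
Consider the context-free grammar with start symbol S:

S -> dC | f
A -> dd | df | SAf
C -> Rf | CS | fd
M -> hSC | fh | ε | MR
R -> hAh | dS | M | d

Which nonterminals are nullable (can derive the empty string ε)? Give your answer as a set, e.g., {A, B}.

Directly nullable (have an ε-rule): {M}.
R is nullable via R -> M (every symbol on the right is already known nullable).
Not nullable: A, C, S — each has a terminal in every rule's right-hand side or depends on a non-nullable symbol.

{M, R}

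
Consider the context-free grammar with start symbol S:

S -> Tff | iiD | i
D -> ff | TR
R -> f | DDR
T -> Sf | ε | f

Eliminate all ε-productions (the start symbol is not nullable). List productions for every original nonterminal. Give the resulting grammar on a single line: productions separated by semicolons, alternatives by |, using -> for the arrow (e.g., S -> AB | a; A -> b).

S -> i | ff | Tff | iiD; D -> R | TR | ff; R -> f | DDR; T -> f | Sf

Nullable set: {T}.
S -> Tff: T nullable, giving Tff | ff.
D -> TR: T nullable, giving R | TR.
Drop T -> ε.
Unchanged (no nullable symbols): S -> i; S -> iiD; D -> ff; R -> DDR; R -> f; T -> Sf; T -> f.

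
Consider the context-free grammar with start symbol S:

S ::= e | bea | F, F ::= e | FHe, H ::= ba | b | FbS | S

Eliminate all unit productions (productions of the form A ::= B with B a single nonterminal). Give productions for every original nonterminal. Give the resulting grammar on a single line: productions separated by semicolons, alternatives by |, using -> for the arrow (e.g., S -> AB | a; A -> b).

S -> e | FHe | bea; F -> e | FHe; H -> b | e | ba | FHe | FbS | bea

Unit productions: H->S, S->F.
Unit pairs (A ⇒* B via units): (H,F), (H,S), (S,F).
S: inherits non-unit rules of {F, S} → FHe | bea | e.
F: inherits non-unit rules of {F} → FHe | e.
H: inherits non-unit rules of {F, H, S} → FHe | FbS | b | ba | bea | e.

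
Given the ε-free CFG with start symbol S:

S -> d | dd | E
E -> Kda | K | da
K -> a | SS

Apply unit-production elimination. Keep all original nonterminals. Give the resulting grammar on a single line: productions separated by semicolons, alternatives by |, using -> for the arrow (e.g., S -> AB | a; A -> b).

S -> a | d | SS | da | dd | Kda; E -> a | SS | da | Kda; K -> a | SS

Unit productions: E->K, S->E.
Unit pairs (A ⇒* B via units): (E,K), (S,E), (S,K).
S: inherits non-unit rules of {E, K, S} → Kda | SS | a | d | da | dd.
E: inherits non-unit rules of {E, K} → Kda | SS | a | da.
K: inherits non-unit rules of {K} → SS | a.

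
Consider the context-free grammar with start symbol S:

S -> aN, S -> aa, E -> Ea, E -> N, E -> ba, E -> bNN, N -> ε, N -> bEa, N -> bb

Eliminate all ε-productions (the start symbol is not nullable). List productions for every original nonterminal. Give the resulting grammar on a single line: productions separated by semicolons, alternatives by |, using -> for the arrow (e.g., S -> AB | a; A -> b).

Nullable set: {E, N}.
S -> aN: N nullable, giving a | aN.
E -> Ea: E nullable, giving Ea | a.
E -> N: N nullable, giving N.
E -> bNN: N, N nullable, giving b | bN | bNN.
Drop N -> ε.
N -> bEa: E nullable, giving bEa | ba.
Unchanged (no nullable symbols): S -> aa; E -> ba; N -> bb.

S -> a | aN | aa; E -> N | a | b | Ea | bN | ba | bNN; N -> ba | bb | bEa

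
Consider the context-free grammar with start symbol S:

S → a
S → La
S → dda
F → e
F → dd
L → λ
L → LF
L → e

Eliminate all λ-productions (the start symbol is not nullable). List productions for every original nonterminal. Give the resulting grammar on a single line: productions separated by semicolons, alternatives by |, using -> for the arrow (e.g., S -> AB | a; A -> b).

S -> a | La | dda; F -> e | dd; L -> F | e | LF

Nullable set: {L}.
S -> La: L nullable, giving La | a.
Drop L -> λ.
L -> LF: L nullable, giving F | LF.
Unchanged (no nullable symbols): S -> a; S -> dda; F -> dd; F -> e; L -> e.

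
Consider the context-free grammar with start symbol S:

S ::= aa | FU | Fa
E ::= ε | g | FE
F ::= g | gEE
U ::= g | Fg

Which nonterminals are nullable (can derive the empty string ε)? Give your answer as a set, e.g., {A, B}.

{E}

Directly nullable (have an ε-rule): {E}.
Not nullable: F, S, U — each has a terminal in every rule's right-hand side or depends on a non-nullable symbol.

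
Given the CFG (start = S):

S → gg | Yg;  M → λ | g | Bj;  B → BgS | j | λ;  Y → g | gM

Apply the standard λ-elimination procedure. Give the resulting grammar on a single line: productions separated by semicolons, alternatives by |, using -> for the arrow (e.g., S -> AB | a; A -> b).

Nullable set: {B, M}.
Drop B -> λ.
B -> BgS: B nullable, giving BgS | gS.
Drop M -> λ.
M -> Bj: B nullable, giving Bj | j.
Y -> gM: M nullable, giving g | gM.
Unchanged (no nullable symbols): S -> Yg; S -> gg; B -> j; M -> g; Y -> g.

S -> Yg | gg; B -> j | gS | BgS; M -> g | j | Bj; Y -> g | gM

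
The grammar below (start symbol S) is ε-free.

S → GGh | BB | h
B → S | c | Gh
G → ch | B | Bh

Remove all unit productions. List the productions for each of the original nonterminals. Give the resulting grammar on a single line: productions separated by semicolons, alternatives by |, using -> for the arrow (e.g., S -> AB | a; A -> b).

S -> h | BB | GGh; B -> c | h | BB | Gh | GGh; G -> c | h | BB | Bh | Gh | ch | GGh

Unit productions: B->S, G->B.
Unit pairs (A ⇒* B via units): (B,S), (G,B), (G,S).
S: inherits non-unit rules of {S} → BB | GGh | h.
B: inherits non-unit rules of {B, S} → BB | GGh | Gh | c | h.
G: inherits non-unit rules of {B, G, S} → BB | Bh | GGh | Gh | c | ch | h.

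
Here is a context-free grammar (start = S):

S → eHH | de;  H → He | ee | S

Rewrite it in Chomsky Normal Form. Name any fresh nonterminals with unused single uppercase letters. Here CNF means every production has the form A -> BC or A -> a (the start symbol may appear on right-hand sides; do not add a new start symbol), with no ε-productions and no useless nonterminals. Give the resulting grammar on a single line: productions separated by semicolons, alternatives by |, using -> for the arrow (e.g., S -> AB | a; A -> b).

No ε-productions.
After unit-elimination: S -> de | eHH; H -> He | de | ee | eHH.
TERM: introduce B -> d, A -> e and substitute in every rule of length ≥2.
BIN: H -> AHH becomes H -> AC, C -> HH; S -> AHH becomes S -> AD, D -> HH.

S -> AD | BA; A -> e; B -> d; C -> HH; D -> HH; H -> AA | AC | BA | HA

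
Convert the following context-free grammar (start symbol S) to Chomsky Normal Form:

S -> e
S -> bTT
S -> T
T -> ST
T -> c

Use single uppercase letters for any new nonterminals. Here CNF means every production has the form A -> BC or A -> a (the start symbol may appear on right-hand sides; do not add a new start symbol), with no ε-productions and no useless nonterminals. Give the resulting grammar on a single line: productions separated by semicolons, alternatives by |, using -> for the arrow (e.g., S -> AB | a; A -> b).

S -> c | e | AB | ST; A -> b; B -> TT; T -> c | ST

No ε-productions.
After unit-elimination: S -> c | e | ST | bTT; T -> c | ST.
TERM: introduce A -> b and substitute in every rule of length ≥2.
BIN: S -> ATT becomes S -> AB, B -> TT.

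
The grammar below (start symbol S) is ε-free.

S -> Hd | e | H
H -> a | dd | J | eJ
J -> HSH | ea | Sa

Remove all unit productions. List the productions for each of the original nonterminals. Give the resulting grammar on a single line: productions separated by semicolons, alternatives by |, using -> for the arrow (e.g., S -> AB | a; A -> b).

Unit productions: H->J, S->H.
Unit pairs (A ⇒* B via units): (H,J), (S,H), (S,J).
S: inherits non-unit rules of {H, J, S} → HSH | Hd | Sa | a | dd | e | eJ | ea.
H: inherits non-unit rules of {H, J} → HSH | Sa | a | dd | eJ | ea.
J: inherits non-unit rules of {J} → HSH | Sa | ea.

S -> a | e | Hd | Sa | dd | eJ | ea | HSH; H -> a | Sa | dd | eJ | ea | HSH; J -> Sa | ea | HSH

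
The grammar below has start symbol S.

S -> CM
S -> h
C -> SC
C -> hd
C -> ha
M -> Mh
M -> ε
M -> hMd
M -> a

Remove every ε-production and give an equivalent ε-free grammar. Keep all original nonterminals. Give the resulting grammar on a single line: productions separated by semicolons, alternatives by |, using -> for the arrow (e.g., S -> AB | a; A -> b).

Nullable set: {M}.
S -> CM: M nullable, giving C | CM.
Drop M -> ε.
M -> Mh: M nullable, giving Mh | h.
M -> hMd: M nullable, giving hMd | hd.
Unchanged (no nullable symbols): S -> h; C -> SC; C -> ha; C -> hd; M -> a.

S -> C | h | CM; C -> SC | ha | hd; M -> a | h | Mh | hd | hMd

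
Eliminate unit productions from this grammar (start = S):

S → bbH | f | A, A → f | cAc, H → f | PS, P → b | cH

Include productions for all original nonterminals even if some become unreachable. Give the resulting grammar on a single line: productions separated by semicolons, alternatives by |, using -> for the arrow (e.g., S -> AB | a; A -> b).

S -> f | bbH | cAc; A -> f | cAc; H -> f | PS; P -> b | cH

Unit productions: S->A.
Unit pairs (A ⇒* B via units): (S,A).
S: inherits non-unit rules of {A, S} → bbH | cAc | f.
A: inherits non-unit rules of {A} → cAc | f.
H: inherits non-unit rules of {H} → PS | f.
P: inherits non-unit rules of {P} → b | cH.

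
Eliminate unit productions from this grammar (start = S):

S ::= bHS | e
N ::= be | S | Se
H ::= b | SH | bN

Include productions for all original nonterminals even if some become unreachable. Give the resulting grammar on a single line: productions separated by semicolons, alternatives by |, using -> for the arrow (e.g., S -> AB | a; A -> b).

S -> e | bHS; H -> b | SH | bN; N -> e | Se | be | bHS

Unit productions: N->S.
Unit pairs (A ⇒* B via units): (N,S).
S: inherits non-unit rules of {S} → bHS | e.
H: inherits non-unit rules of {H} → SH | b | bN.
N: inherits non-unit rules of {N, S} → Se | bHS | be | e.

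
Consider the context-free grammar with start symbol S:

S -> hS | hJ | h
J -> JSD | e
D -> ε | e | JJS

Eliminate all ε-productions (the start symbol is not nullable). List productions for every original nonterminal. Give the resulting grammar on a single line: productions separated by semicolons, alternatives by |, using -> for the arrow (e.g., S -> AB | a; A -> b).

S -> h | hJ | hS; D -> e | JJS; J -> e | JS | JSD

Nullable set: {D}.
Drop D -> ε.
J -> JSD: D nullable, giving JS | JSD.
Unchanged (no nullable symbols): S -> h; S -> hJ; S -> hS; D -> JJS; D -> e; J -> e.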